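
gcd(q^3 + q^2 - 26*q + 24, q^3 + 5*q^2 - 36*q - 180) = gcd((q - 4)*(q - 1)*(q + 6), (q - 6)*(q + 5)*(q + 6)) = q + 6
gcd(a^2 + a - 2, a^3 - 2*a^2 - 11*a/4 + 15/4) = a - 1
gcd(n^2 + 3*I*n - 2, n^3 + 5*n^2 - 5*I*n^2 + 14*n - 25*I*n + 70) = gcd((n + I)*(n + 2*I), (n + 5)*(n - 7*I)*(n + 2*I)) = n + 2*I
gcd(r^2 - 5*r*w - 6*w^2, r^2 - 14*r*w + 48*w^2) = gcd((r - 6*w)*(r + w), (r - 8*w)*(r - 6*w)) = r - 6*w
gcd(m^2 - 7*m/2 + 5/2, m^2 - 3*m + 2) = m - 1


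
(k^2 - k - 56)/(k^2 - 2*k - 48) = (k + 7)/(k + 6)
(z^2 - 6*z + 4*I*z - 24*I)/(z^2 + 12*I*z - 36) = (z^2 + z*(-6 + 4*I) - 24*I)/(z^2 + 12*I*z - 36)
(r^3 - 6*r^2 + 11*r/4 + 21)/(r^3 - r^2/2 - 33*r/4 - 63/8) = 2*(r - 4)/(2*r + 3)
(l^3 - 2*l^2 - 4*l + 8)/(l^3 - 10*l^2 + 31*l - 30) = (l^2 - 4)/(l^2 - 8*l + 15)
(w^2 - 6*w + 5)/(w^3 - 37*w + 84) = (w^2 - 6*w + 5)/(w^3 - 37*w + 84)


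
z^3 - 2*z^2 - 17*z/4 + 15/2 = (z - 5/2)*(z - 3/2)*(z + 2)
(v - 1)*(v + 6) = v^2 + 5*v - 6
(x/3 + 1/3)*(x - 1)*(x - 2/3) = x^3/3 - 2*x^2/9 - x/3 + 2/9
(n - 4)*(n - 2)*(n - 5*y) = n^3 - 5*n^2*y - 6*n^2 + 30*n*y + 8*n - 40*y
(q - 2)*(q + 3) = q^2 + q - 6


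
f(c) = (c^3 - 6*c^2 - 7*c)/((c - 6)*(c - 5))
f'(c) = (3*c^2 - 12*c - 7)/((c - 6)*(c - 5)) - (c^3 - 6*c^2 - 7*c)/((c - 6)*(c - 5)^2) - (c^3 - 6*c^2 - 7*c)/((c - 6)^2*(c - 5))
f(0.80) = -0.41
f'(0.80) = -0.85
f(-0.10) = 0.02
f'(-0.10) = -0.18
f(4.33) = -55.07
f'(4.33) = -117.60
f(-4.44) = -1.77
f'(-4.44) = 0.71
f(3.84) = -23.44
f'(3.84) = -34.59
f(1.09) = -0.70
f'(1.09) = -1.18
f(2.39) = -3.96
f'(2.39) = -4.59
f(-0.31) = 0.05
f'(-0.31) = -0.07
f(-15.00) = -11.00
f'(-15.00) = 0.95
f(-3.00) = -0.83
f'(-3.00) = 0.58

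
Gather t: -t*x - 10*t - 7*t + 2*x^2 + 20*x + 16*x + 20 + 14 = t*(-x - 17) + 2*x^2 + 36*x + 34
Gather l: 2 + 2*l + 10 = 2*l + 12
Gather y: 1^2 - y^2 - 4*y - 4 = -y^2 - 4*y - 3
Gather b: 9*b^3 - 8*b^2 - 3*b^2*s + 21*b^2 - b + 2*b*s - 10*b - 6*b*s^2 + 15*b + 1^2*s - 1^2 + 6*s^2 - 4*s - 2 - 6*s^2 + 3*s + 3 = 9*b^3 + b^2*(13 - 3*s) + b*(-6*s^2 + 2*s + 4)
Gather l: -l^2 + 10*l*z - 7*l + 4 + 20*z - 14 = -l^2 + l*(10*z - 7) + 20*z - 10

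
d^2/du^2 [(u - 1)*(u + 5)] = 2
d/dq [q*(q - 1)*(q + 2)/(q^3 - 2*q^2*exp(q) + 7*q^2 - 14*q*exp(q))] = ((q - 1)*(q + 2)*(2*q^2*exp(q) - 3*q^2 + 18*q*exp(q) - 14*q + 14*exp(q)) + (q*(q - 1) + q*(q + 2) + (q - 1)*(q + 2))*(q^2 - 2*q*exp(q) + 7*q - 14*exp(q)))/(q*(q^2 - 2*q*exp(q) + 7*q - 14*exp(q))^2)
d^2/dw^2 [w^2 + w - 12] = 2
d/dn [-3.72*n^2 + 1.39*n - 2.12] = 1.39 - 7.44*n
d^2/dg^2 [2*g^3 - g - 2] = 12*g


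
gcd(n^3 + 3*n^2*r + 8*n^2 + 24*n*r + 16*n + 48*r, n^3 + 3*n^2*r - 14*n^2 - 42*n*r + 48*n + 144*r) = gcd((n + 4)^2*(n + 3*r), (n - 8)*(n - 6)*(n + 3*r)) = n + 3*r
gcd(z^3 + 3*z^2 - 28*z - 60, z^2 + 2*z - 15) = 1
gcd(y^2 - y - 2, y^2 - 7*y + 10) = y - 2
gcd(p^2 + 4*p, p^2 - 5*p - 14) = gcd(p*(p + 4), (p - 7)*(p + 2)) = 1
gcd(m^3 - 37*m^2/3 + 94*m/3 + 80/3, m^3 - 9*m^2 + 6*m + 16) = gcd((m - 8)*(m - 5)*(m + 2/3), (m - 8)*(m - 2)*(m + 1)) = m - 8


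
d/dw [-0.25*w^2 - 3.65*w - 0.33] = -0.5*w - 3.65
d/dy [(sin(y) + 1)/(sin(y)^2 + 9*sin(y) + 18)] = (-2*sin(y) + cos(y)^2 + 8)*cos(y)/(sin(y)^2 + 9*sin(y) + 18)^2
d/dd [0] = 0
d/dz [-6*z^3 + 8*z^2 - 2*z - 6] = -18*z^2 + 16*z - 2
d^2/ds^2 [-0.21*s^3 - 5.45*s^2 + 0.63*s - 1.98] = -1.26*s - 10.9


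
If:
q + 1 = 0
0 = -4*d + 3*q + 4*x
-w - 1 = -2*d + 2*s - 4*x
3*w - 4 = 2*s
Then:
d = x - 3/4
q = -1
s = 9*x/4 - 23/16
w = 3*x/2 + 3/8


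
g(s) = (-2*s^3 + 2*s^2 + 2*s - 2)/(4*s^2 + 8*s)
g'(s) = (-8*s - 8)*(-2*s^3 + 2*s^2 + 2*s - 2)/(4*s^2 + 8*s)^2 + (-6*s^2 + 4*s + 2)/(4*s^2 + 8*s) = (-s^4 - 4*s^3 + s^2 + 2*s + 2)/(2*s^2*(s^2 + 4*s + 4))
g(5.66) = -1.67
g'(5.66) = -0.45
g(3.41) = -0.69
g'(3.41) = -0.40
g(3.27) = -0.64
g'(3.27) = -0.40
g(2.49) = -0.35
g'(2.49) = -0.35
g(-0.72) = 0.45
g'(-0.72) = 1.36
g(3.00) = -0.53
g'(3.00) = -0.38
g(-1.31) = -0.92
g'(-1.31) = 4.37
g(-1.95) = -42.40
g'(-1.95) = 899.57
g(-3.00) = 5.33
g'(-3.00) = 1.78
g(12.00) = -4.68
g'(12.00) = -0.49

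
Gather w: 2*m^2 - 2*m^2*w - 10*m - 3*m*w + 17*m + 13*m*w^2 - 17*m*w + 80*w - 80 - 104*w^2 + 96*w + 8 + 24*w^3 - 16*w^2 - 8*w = 2*m^2 + 7*m + 24*w^3 + w^2*(13*m - 120) + w*(-2*m^2 - 20*m + 168) - 72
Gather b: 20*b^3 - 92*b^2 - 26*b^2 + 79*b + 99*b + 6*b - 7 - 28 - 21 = 20*b^3 - 118*b^2 + 184*b - 56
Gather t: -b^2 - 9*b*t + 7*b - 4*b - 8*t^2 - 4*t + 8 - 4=-b^2 + 3*b - 8*t^2 + t*(-9*b - 4) + 4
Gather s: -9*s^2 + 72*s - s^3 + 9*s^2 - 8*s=-s^3 + 64*s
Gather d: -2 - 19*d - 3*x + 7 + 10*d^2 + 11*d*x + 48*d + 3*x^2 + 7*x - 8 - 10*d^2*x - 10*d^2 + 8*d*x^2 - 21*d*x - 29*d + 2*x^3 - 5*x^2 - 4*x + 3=-10*d^2*x + d*(8*x^2 - 10*x) + 2*x^3 - 2*x^2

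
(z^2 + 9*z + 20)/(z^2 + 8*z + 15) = (z + 4)/(z + 3)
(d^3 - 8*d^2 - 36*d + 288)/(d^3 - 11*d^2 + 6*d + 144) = (d + 6)/(d + 3)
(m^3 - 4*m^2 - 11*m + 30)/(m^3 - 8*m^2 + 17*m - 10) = (m + 3)/(m - 1)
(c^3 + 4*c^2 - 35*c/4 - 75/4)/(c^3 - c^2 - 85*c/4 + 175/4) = (2*c + 3)/(2*c - 7)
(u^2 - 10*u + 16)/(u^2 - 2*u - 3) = (-u^2 + 10*u - 16)/(-u^2 + 2*u + 3)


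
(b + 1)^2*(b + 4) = b^3 + 6*b^2 + 9*b + 4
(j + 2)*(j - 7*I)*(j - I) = j^3 + 2*j^2 - 8*I*j^2 - 7*j - 16*I*j - 14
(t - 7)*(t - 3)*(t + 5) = t^3 - 5*t^2 - 29*t + 105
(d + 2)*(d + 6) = d^2 + 8*d + 12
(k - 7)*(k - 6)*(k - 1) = k^3 - 14*k^2 + 55*k - 42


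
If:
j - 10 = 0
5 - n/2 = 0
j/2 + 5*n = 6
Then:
No Solution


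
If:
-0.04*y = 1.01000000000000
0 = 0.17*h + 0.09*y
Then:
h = 13.37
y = -25.25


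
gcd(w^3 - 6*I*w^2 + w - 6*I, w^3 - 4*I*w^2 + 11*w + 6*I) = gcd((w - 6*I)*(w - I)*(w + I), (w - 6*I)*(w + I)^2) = w^2 - 5*I*w + 6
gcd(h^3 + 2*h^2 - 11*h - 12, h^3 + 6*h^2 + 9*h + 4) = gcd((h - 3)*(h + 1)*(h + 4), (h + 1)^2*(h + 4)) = h^2 + 5*h + 4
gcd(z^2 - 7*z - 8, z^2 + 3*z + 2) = z + 1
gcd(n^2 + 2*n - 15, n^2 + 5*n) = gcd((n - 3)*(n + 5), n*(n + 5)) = n + 5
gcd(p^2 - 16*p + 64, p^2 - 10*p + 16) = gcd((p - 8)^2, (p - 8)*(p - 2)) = p - 8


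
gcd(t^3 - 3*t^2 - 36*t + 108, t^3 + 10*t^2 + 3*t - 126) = t^2 + 3*t - 18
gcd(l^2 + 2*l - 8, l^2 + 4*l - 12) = l - 2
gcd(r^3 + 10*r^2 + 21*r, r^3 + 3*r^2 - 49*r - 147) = r^2 + 10*r + 21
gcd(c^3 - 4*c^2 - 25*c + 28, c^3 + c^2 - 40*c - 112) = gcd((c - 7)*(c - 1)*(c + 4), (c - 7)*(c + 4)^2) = c^2 - 3*c - 28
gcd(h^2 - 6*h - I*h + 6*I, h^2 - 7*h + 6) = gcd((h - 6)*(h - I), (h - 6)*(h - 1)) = h - 6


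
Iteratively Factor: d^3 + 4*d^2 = (d)*(d^2 + 4*d) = d*(d + 4)*(d)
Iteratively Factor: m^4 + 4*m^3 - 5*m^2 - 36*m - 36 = (m + 2)*(m^3 + 2*m^2 - 9*m - 18) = (m + 2)^2*(m^2 - 9) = (m + 2)^2*(m + 3)*(m - 3)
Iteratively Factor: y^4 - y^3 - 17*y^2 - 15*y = (y + 1)*(y^3 - 2*y^2 - 15*y) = (y - 5)*(y + 1)*(y^2 + 3*y) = y*(y - 5)*(y + 1)*(y + 3)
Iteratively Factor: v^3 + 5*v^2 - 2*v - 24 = (v + 4)*(v^2 + v - 6) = (v - 2)*(v + 4)*(v + 3)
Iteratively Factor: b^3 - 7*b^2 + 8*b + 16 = (b + 1)*(b^2 - 8*b + 16) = (b - 4)*(b + 1)*(b - 4)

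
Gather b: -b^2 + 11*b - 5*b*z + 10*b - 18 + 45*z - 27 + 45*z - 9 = -b^2 + b*(21 - 5*z) + 90*z - 54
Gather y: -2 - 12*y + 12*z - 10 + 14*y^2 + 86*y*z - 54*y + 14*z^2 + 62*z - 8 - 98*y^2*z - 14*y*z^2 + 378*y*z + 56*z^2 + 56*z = y^2*(14 - 98*z) + y*(-14*z^2 + 464*z - 66) + 70*z^2 + 130*z - 20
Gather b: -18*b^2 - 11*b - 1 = -18*b^2 - 11*b - 1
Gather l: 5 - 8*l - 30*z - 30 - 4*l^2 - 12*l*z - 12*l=-4*l^2 + l*(-12*z - 20) - 30*z - 25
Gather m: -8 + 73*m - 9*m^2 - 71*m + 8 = -9*m^2 + 2*m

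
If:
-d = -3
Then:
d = 3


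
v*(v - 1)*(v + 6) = v^3 + 5*v^2 - 6*v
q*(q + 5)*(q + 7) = q^3 + 12*q^2 + 35*q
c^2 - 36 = (c - 6)*(c + 6)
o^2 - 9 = (o - 3)*(o + 3)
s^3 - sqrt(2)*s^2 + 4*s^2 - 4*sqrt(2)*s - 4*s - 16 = (s + 4)*(s - 2*sqrt(2))*(s + sqrt(2))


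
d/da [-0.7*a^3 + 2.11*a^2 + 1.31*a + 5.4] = -2.1*a^2 + 4.22*a + 1.31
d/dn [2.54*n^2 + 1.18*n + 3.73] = 5.08*n + 1.18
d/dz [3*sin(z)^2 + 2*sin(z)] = 2*(3*sin(z) + 1)*cos(z)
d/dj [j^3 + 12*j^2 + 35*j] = 3*j^2 + 24*j + 35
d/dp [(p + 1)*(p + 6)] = 2*p + 7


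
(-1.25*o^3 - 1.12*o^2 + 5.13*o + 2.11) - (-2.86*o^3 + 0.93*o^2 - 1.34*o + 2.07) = 1.61*o^3 - 2.05*o^2 + 6.47*o + 0.04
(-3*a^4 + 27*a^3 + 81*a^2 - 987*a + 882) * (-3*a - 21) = 9*a^5 - 18*a^4 - 810*a^3 + 1260*a^2 + 18081*a - 18522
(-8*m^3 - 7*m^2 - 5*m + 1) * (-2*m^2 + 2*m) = 16*m^5 - 2*m^4 - 4*m^3 - 12*m^2 + 2*m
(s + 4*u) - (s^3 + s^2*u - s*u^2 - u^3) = -s^3 - s^2*u + s*u^2 + s + u^3 + 4*u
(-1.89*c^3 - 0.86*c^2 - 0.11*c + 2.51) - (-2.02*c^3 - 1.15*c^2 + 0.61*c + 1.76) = 0.13*c^3 + 0.29*c^2 - 0.72*c + 0.75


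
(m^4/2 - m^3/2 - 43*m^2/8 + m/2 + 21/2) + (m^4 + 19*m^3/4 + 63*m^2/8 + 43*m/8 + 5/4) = 3*m^4/2 + 17*m^3/4 + 5*m^2/2 + 47*m/8 + 47/4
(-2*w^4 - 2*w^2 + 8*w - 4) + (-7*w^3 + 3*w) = -2*w^4 - 7*w^3 - 2*w^2 + 11*w - 4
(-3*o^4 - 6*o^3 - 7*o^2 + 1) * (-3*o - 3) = 9*o^5 + 27*o^4 + 39*o^3 + 21*o^2 - 3*o - 3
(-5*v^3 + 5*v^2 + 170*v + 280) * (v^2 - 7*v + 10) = -5*v^5 + 40*v^4 + 85*v^3 - 860*v^2 - 260*v + 2800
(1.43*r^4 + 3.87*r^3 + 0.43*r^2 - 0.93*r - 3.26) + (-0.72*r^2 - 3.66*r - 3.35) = 1.43*r^4 + 3.87*r^3 - 0.29*r^2 - 4.59*r - 6.61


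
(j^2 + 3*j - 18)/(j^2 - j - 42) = (j - 3)/(j - 7)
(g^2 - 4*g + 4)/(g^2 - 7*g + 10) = (g - 2)/(g - 5)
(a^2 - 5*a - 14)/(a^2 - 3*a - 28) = (a + 2)/(a + 4)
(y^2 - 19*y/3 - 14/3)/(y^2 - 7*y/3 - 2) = (y - 7)/(y - 3)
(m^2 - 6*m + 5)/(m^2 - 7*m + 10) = (m - 1)/(m - 2)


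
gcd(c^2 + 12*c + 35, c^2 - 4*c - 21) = 1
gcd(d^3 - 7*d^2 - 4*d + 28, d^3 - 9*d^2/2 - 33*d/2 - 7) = d^2 - 5*d - 14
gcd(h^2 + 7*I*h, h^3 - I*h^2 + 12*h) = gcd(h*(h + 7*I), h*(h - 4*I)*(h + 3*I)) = h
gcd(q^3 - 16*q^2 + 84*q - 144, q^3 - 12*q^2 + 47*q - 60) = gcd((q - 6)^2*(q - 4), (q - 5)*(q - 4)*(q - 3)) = q - 4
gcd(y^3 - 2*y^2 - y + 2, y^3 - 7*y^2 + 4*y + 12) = y^2 - y - 2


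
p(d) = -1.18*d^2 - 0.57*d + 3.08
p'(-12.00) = 27.75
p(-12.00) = -160.00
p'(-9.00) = 20.67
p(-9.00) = -87.37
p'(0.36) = -1.42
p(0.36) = 2.72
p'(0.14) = -0.90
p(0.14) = 2.98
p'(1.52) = -4.16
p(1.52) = -0.51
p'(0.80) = -2.46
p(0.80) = 1.87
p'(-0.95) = 1.67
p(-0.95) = 2.56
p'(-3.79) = 8.37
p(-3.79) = -11.71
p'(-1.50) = 2.97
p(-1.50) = 1.28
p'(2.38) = -6.19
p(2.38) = -4.96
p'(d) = -2.36*d - 0.57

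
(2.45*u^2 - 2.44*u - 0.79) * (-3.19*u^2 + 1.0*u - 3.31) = -7.8155*u^4 + 10.2336*u^3 - 8.0294*u^2 + 7.2864*u + 2.6149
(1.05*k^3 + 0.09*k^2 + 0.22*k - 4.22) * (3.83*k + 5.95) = 4.0215*k^4 + 6.5922*k^3 + 1.3781*k^2 - 14.8536*k - 25.109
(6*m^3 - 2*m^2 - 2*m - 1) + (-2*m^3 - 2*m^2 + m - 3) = 4*m^3 - 4*m^2 - m - 4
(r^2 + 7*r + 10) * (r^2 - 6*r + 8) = r^4 + r^3 - 24*r^2 - 4*r + 80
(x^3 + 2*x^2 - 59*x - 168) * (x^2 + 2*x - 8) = x^5 + 4*x^4 - 63*x^3 - 302*x^2 + 136*x + 1344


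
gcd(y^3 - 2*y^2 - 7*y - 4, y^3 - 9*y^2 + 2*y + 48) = 1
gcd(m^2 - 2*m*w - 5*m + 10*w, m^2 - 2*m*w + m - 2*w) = -m + 2*w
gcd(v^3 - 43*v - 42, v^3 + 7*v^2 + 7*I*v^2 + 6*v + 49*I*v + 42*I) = v^2 + 7*v + 6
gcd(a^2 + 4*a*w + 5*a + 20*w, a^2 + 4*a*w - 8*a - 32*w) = a + 4*w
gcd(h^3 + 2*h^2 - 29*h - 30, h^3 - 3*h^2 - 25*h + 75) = h - 5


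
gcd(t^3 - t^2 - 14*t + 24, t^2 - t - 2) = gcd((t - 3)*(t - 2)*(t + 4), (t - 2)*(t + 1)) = t - 2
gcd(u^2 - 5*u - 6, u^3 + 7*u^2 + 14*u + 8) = u + 1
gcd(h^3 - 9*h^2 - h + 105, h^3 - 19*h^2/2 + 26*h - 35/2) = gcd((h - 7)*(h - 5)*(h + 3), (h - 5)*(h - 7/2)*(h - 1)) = h - 5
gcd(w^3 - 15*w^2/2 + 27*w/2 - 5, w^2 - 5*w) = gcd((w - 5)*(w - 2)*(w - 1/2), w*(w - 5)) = w - 5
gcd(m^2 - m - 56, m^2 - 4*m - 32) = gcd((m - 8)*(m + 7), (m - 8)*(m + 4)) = m - 8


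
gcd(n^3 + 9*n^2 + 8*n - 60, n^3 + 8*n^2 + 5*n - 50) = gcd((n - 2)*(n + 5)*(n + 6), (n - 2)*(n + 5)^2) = n^2 + 3*n - 10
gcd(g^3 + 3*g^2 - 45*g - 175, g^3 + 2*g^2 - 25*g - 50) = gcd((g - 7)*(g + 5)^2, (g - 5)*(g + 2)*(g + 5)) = g + 5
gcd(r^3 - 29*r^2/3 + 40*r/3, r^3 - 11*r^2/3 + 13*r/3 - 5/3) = r - 5/3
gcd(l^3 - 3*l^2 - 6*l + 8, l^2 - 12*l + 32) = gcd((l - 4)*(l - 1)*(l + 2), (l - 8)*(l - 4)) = l - 4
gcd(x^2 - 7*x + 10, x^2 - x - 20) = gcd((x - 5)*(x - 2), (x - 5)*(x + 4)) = x - 5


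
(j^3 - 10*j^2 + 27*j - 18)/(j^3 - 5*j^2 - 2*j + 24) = (j^2 - 7*j + 6)/(j^2 - 2*j - 8)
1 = 1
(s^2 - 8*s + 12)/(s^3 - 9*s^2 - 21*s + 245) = (s^2 - 8*s + 12)/(s^3 - 9*s^2 - 21*s + 245)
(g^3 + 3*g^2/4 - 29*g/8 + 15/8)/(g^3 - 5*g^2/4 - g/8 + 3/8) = (2*g + 5)/(2*g + 1)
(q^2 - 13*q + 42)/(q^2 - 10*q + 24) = (q - 7)/(q - 4)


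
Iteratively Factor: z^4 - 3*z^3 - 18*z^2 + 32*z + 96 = (z + 2)*(z^3 - 5*z^2 - 8*z + 48) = (z - 4)*(z + 2)*(z^2 - z - 12) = (z - 4)*(z + 2)*(z + 3)*(z - 4)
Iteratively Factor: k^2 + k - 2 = (k + 2)*(k - 1)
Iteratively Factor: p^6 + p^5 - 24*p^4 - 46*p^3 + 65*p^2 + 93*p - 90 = (p + 3)*(p^5 - 2*p^4 - 18*p^3 + 8*p^2 + 41*p - 30) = (p + 2)*(p + 3)*(p^4 - 4*p^3 - 10*p^2 + 28*p - 15) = (p - 1)*(p + 2)*(p + 3)*(p^3 - 3*p^2 - 13*p + 15) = (p - 1)*(p + 2)*(p + 3)^2*(p^2 - 6*p + 5) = (p - 5)*(p - 1)*(p + 2)*(p + 3)^2*(p - 1)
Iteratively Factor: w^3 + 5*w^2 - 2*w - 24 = (w + 3)*(w^2 + 2*w - 8) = (w + 3)*(w + 4)*(w - 2)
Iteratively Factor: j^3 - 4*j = (j + 2)*(j^2 - 2*j) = (j - 2)*(j + 2)*(j)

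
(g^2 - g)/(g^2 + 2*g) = (g - 1)/(g + 2)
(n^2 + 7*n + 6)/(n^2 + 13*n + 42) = (n + 1)/(n + 7)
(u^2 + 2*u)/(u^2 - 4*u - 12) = u/(u - 6)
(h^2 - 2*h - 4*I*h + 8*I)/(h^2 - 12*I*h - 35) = (-h^2 + 2*h + 4*I*h - 8*I)/(-h^2 + 12*I*h + 35)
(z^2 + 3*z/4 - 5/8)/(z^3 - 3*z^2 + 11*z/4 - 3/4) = (4*z + 5)/(2*(2*z^2 - 5*z + 3))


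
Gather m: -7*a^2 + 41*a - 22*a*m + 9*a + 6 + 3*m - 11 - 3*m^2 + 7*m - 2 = -7*a^2 + 50*a - 3*m^2 + m*(10 - 22*a) - 7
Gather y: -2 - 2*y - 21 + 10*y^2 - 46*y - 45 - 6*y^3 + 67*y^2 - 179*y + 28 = -6*y^3 + 77*y^2 - 227*y - 40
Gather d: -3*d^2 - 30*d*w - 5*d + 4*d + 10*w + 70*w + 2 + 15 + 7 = -3*d^2 + d*(-30*w - 1) + 80*w + 24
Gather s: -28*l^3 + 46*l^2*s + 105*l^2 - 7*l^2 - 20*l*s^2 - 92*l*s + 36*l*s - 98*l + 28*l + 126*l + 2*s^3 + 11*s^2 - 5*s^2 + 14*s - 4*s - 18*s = -28*l^3 + 98*l^2 + 56*l + 2*s^3 + s^2*(6 - 20*l) + s*(46*l^2 - 56*l - 8)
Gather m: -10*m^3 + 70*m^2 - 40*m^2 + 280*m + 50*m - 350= -10*m^3 + 30*m^2 + 330*m - 350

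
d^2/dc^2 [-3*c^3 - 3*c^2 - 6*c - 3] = -18*c - 6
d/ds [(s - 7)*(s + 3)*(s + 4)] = 3*s^2 - 37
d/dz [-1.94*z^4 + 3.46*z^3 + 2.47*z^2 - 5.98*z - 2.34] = -7.76*z^3 + 10.38*z^2 + 4.94*z - 5.98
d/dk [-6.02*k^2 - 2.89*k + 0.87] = -12.04*k - 2.89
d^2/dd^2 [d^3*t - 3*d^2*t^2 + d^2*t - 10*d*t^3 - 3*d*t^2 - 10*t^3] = 2*t*(3*d - 3*t + 1)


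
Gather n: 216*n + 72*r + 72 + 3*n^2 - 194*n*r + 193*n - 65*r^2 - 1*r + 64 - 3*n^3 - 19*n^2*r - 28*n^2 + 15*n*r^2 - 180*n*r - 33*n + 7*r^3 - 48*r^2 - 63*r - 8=-3*n^3 + n^2*(-19*r - 25) + n*(15*r^2 - 374*r + 376) + 7*r^3 - 113*r^2 + 8*r + 128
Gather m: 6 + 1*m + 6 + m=2*m + 12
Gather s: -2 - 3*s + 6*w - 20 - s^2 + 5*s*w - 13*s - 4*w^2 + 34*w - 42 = -s^2 + s*(5*w - 16) - 4*w^2 + 40*w - 64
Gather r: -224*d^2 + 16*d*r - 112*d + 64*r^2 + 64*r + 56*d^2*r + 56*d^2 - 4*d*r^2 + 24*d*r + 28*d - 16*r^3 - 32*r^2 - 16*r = -168*d^2 - 84*d - 16*r^3 + r^2*(32 - 4*d) + r*(56*d^2 + 40*d + 48)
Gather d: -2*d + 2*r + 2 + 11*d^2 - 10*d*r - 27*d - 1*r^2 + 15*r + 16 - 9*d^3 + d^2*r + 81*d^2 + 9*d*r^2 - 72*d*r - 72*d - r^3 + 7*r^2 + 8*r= -9*d^3 + d^2*(r + 92) + d*(9*r^2 - 82*r - 101) - r^3 + 6*r^2 + 25*r + 18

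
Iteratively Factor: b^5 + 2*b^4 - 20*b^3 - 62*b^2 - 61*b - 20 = (b + 1)*(b^4 + b^3 - 21*b^2 - 41*b - 20) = (b - 5)*(b + 1)*(b^3 + 6*b^2 + 9*b + 4) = (b - 5)*(b + 1)^2*(b^2 + 5*b + 4) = (b - 5)*(b + 1)^2*(b + 4)*(b + 1)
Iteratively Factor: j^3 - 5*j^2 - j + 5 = (j - 1)*(j^2 - 4*j - 5) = (j - 1)*(j + 1)*(j - 5)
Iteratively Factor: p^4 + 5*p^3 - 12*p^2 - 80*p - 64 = (p + 4)*(p^3 + p^2 - 16*p - 16) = (p + 1)*(p + 4)*(p^2 - 16) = (p - 4)*(p + 1)*(p + 4)*(p + 4)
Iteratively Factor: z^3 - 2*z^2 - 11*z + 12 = (z - 4)*(z^2 + 2*z - 3) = (z - 4)*(z + 3)*(z - 1)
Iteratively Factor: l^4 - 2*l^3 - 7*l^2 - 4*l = (l - 4)*(l^3 + 2*l^2 + l) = (l - 4)*(l + 1)*(l^2 + l) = l*(l - 4)*(l + 1)*(l + 1)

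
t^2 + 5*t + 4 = (t + 1)*(t + 4)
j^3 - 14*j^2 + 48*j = j*(j - 8)*(j - 6)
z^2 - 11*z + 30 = (z - 6)*(z - 5)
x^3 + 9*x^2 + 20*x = x*(x + 4)*(x + 5)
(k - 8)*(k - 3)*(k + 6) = k^3 - 5*k^2 - 42*k + 144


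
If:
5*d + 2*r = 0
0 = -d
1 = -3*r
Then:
No Solution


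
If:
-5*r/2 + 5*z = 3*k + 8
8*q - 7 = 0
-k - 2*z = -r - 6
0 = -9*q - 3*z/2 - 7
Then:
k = 14/11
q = 7/8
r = -1621/66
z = -119/12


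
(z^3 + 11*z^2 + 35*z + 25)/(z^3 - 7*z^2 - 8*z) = (z^2 + 10*z + 25)/(z*(z - 8))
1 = 1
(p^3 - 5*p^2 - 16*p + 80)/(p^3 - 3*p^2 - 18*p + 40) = (p - 4)/(p - 2)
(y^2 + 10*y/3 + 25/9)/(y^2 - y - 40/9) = (3*y + 5)/(3*y - 8)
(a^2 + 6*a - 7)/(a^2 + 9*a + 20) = (a^2 + 6*a - 7)/(a^2 + 9*a + 20)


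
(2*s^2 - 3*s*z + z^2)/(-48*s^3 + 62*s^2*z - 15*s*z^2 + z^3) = (-2*s + z)/(48*s^2 - 14*s*z + z^2)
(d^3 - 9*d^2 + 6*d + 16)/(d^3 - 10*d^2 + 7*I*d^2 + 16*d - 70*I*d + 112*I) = (d + 1)/(d + 7*I)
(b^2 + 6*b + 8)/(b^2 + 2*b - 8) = (b + 2)/(b - 2)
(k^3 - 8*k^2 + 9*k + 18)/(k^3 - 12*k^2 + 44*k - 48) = (k^2 - 2*k - 3)/(k^2 - 6*k + 8)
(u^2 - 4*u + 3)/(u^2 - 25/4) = 4*(u^2 - 4*u + 3)/(4*u^2 - 25)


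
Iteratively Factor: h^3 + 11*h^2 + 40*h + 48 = (h + 4)*(h^2 + 7*h + 12) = (h + 4)^2*(h + 3)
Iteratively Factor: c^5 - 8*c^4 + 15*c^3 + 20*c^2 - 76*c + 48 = (c - 1)*(c^4 - 7*c^3 + 8*c^2 + 28*c - 48) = (c - 1)*(c + 2)*(c^3 - 9*c^2 + 26*c - 24) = (c - 2)*(c - 1)*(c + 2)*(c^2 - 7*c + 12) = (c - 3)*(c - 2)*(c - 1)*(c + 2)*(c - 4)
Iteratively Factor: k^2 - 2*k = (k - 2)*(k)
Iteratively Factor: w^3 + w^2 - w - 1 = (w + 1)*(w^2 - 1) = (w + 1)^2*(w - 1)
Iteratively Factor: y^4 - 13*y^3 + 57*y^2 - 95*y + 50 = (y - 5)*(y^3 - 8*y^2 + 17*y - 10) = (y - 5)*(y - 2)*(y^2 - 6*y + 5) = (y - 5)^2*(y - 2)*(y - 1)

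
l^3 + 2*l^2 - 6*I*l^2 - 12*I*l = l*(l + 2)*(l - 6*I)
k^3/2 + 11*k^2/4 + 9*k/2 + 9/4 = (k/2 + 1/2)*(k + 3/2)*(k + 3)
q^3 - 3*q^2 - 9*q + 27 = (q - 3)^2*(q + 3)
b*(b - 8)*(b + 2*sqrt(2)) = b^3 - 8*b^2 + 2*sqrt(2)*b^2 - 16*sqrt(2)*b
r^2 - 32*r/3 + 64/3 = (r - 8)*(r - 8/3)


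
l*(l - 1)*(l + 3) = l^3 + 2*l^2 - 3*l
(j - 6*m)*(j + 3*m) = j^2 - 3*j*m - 18*m^2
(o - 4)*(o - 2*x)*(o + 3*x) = o^3 + o^2*x - 4*o^2 - 6*o*x^2 - 4*o*x + 24*x^2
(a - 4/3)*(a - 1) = a^2 - 7*a/3 + 4/3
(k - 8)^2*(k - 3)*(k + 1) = k^4 - 18*k^3 + 93*k^2 - 80*k - 192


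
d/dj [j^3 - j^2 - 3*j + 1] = 3*j^2 - 2*j - 3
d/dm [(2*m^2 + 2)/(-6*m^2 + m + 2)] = 2*(m^2 + 16*m - 1)/(36*m^4 - 12*m^3 - 23*m^2 + 4*m + 4)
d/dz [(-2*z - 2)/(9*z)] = 2/(9*z^2)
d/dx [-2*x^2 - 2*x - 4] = -4*x - 2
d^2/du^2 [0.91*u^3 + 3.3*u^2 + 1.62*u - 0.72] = 5.46*u + 6.6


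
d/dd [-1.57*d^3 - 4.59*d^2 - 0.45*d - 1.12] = -4.71*d^2 - 9.18*d - 0.45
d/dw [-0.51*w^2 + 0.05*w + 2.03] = 0.05 - 1.02*w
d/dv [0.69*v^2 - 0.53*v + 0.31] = 1.38*v - 0.53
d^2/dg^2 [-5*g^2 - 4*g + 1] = -10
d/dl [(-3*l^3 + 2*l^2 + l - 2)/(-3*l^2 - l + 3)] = (9*l^4 + 6*l^3 - 26*l^2 + 1)/(9*l^4 + 6*l^3 - 17*l^2 - 6*l + 9)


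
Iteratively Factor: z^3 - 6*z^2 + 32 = (z + 2)*(z^2 - 8*z + 16) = (z - 4)*(z + 2)*(z - 4)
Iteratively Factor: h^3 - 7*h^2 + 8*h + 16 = (h - 4)*(h^2 - 3*h - 4) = (h - 4)*(h + 1)*(h - 4)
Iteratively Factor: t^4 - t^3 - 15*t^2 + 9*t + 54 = (t + 3)*(t^3 - 4*t^2 - 3*t + 18) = (t + 2)*(t + 3)*(t^2 - 6*t + 9) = (t - 3)*(t + 2)*(t + 3)*(t - 3)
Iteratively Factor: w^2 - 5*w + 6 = (w - 2)*(w - 3)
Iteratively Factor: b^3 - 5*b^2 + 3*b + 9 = (b + 1)*(b^2 - 6*b + 9) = (b - 3)*(b + 1)*(b - 3)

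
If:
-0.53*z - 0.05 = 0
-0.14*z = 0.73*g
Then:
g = 0.02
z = -0.09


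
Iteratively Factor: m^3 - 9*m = (m + 3)*(m^2 - 3*m) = (m - 3)*(m + 3)*(m)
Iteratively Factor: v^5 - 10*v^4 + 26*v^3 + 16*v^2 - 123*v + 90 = (v - 3)*(v^4 - 7*v^3 + 5*v^2 + 31*v - 30) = (v - 3)^2*(v^3 - 4*v^2 - 7*v + 10) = (v - 3)^2*(v + 2)*(v^2 - 6*v + 5) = (v - 3)^2*(v - 1)*(v + 2)*(v - 5)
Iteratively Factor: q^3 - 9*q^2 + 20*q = (q - 5)*(q^2 - 4*q) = q*(q - 5)*(q - 4)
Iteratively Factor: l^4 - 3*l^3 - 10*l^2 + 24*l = (l + 3)*(l^3 - 6*l^2 + 8*l) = (l - 4)*(l + 3)*(l^2 - 2*l) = (l - 4)*(l - 2)*(l + 3)*(l)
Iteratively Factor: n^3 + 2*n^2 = (n)*(n^2 + 2*n) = n*(n + 2)*(n)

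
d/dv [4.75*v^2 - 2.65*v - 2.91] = 9.5*v - 2.65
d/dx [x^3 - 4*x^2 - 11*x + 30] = 3*x^2 - 8*x - 11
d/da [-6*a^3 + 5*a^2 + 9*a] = -18*a^2 + 10*a + 9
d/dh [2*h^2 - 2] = 4*h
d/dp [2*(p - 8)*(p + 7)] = 4*p - 2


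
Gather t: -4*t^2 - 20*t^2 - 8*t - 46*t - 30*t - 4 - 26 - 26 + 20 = -24*t^2 - 84*t - 36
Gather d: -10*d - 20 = -10*d - 20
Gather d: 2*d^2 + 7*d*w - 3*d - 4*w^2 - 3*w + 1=2*d^2 + d*(7*w - 3) - 4*w^2 - 3*w + 1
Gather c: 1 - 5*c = 1 - 5*c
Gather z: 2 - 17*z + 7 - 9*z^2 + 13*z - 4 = -9*z^2 - 4*z + 5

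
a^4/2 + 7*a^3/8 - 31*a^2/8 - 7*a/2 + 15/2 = (a/2 + 1)*(a - 2)*(a - 5/4)*(a + 3)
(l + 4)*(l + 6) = l^2 + 10*l + 24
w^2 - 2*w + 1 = (w - 1)^2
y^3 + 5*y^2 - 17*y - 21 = (y - 3)*(y + 1)*(y + 7)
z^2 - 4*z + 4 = (z - 2)^2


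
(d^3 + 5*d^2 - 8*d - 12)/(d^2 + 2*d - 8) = (d^2 + 7*d + 6)/(d + 4)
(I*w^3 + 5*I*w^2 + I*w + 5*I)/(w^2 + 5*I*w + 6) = (I*w^2 + w*(-1 + 5*I) - 5)/(w + 6*I)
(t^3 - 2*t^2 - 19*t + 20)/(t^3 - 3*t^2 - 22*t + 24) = (t - 5)/(t - 6)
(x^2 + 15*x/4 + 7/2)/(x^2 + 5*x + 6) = (x + 7/4)/(x + 3)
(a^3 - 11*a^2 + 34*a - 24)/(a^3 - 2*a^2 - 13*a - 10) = (-a^3 + 11*a^2 - 34*a + 24)/(-a^3 + 2*a^2 + 13*a + 10)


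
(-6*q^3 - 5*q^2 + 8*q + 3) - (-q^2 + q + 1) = -6*q^3 - 4*q^2 + 7*q + 2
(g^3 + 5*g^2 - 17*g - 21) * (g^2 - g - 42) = g^5 + 4*g^4 - 64*g^3 - 214*g^2 + 735*g + 882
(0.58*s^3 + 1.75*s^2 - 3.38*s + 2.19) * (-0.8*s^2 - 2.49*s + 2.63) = -0.464*s^5 - 2.8442*s^4 - 0.1281*s^3 + 11.2667*s^2 - 14.3425*s + 5.7597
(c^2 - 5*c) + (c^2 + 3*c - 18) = 2*c^2 - 2*c - 18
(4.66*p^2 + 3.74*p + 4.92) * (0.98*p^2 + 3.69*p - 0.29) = 4.5668*p^4 + 20.8606*p^3 + 17.2708*p^2 + 17.0702*p - 1.4268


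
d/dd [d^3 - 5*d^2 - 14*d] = 3*d^2 - 10*d - 14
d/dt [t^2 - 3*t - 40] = 2*t - 3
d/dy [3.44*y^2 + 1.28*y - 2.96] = 6.88*y + 1.28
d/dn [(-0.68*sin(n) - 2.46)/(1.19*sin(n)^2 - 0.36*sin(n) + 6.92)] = (0.8092*sin(n)^2 + 5.8548*sin(n) - 5.5912)*cos(n)/(1.4161*sin(n)^4 - 0.8568*sin(n)^3 + 16.5992*sin(n)^2 - 4.9824*sin(n) + 47.8864)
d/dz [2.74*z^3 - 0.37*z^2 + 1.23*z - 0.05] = 8.22*z^2 - 0.74*z + 1.23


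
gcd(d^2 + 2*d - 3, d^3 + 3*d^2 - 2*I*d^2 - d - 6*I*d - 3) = d + 3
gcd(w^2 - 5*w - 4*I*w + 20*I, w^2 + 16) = w - 4*I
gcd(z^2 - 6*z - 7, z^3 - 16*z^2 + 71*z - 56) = z - 7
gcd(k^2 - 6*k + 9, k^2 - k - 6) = k - 3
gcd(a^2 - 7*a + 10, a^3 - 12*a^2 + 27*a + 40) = a - 5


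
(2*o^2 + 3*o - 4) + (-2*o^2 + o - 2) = 4*o - 6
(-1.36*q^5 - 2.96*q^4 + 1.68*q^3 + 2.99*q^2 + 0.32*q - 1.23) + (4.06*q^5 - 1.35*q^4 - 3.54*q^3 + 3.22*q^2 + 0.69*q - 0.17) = 2.7*q^5 - 4.31*q^4 - 1.86*q^3 + 6.21*q^2 + 1.01*q - 1.4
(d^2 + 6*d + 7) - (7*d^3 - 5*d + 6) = -7*d^3 + d^2 + 11*d + 1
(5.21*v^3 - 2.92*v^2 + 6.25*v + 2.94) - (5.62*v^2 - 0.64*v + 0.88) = 5.21*v^3 - 8.54*v^2 + 6.89*v + 2.06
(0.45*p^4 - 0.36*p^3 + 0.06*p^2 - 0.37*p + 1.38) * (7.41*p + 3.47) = 3.3345*p^5 - 1.1061*p^4 - 0.8046*p^3 - 2.5335*p^2 + 8.9419*p + 4.7886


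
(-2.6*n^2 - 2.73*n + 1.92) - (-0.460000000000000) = -2.6*n^2 - 2.73*n + 2.38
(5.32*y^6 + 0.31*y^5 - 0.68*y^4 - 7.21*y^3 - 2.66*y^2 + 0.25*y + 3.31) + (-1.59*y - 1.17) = 5.32*y^6 + 0.31*y^5 - 0.68*y^4 - 7.21*y^3 - 2.66*y^2 - 1.34*y + 2.14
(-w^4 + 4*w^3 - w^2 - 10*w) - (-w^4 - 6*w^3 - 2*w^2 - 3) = 10*w^3 + w^2 - 10*w + 3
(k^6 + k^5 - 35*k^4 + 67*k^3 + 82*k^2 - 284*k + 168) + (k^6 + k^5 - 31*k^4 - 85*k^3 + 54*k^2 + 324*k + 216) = 2*k^6 + 2*k^5 - 66*k^4 - 18*k^3 + 136*k^2 + 40*k + 384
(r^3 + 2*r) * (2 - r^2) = -r^5 + 4*r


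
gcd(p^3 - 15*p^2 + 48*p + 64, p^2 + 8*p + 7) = p + 1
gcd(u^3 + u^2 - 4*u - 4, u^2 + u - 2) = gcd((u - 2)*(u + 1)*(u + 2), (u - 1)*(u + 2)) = u + 2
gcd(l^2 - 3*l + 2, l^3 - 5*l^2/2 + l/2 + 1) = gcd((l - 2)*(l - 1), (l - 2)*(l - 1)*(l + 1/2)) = l^2 - 3*l + 2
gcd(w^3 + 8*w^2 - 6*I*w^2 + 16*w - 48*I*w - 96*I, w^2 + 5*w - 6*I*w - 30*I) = w - 6*I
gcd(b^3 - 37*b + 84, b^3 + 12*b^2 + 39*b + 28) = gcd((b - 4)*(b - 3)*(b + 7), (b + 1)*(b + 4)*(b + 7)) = b + 7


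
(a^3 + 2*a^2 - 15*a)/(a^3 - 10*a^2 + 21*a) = (a + 5)/(a - 7)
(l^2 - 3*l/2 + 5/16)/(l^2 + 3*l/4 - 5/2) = (l - 1/4)/(l + 2)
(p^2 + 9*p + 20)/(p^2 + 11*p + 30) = (p + 4)/(p + 6)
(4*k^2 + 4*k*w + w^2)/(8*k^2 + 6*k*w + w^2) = (2*k + w)/(4*k + w)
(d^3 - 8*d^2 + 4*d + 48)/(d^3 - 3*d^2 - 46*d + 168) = (d + 2)/(d + 7)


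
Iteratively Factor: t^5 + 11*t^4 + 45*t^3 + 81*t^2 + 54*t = (t + 2)*(t^4 + 9*t^3 + 27*t^2 + 27*t) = (t + 2)*(t + 3)*(t^3 + 6*t^2 + 9*t) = (t + 2)*(t + 3)^2*(t^2 + 3*t) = t*(t + 2)*(t + 3)^2*(t + 3)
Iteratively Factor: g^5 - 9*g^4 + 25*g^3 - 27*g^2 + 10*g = (g - 1)*(g^4 - 8*g^3 + 17*g^2 - 10*g) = (g - 2)*(g - 1)*(g^3 - 6*g^2 + 5*g) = (g - 2)*(g - 1)^2*(g^2 - 5*g) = (g - 5)*(g - 2)*(g - 1)^2*(g)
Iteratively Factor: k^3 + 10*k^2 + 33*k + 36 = (k + 3)*(k^2 + 7*k + 12) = (k + 3)*(k + 4)*(k + 3)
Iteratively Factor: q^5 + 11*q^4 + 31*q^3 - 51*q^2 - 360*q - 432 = (q + 3)*(q^4 + 8*q^3 + 7*q^2 - 72*q - 144) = (q + 3)*(q + 4)*(q^3 + 4*q^2 - 9*q - 36) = (q + 3)^2*(q + 4)*(q^2 + q - 12) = (q + 3)^2*(q + 4)^2*(q - 3)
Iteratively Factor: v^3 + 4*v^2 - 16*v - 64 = (v + 4)*(v^2 - 16) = (v + 4)^2*(v - 4)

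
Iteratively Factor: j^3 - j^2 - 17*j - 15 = (j + 3)*(j^2 - 4*j - 5) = (j + 1)*(j + 3)*(j - 5)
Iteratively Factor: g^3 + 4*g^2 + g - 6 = (g + 2)*(g^2 + 2*g - 3) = (g - 1)*(g + 2)*(g + 3)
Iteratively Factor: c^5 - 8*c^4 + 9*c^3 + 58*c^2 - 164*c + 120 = (c - 2)*(c^4 - 6*c^3 - 3*c^2 + 52*c - 60) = (c - 5)*(c - 2)*(c^3 - c^2 - 8*c + 12) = (c - 5)*(c - 2)^2*(c^2 + c - 6) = (c - 5)*(c - 2)^2*(c + 3)*(c - 2)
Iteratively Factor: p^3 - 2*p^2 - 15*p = (p)*(p^2 - 2*p - 15) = p*(p + 3)*(p - 5)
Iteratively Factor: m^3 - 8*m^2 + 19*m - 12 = (m - 4)*(m^2 - 4*m + 3) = (m - 4)*(m - 3)*(m - 1)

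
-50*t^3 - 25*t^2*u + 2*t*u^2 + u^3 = (-5*t + u)*(2*t + u)*(5*t + u)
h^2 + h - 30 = (h - 5)*(h + 6)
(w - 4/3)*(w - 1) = w^2 - 7*w/3 + 4/3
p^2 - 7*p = p*(p - 7)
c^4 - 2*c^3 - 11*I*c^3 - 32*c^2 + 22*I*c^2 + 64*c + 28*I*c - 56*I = (c - 2)*(c - 7*I)*(c - 2*I)^2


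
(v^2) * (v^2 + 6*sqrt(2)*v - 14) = v^4 + 6*sqrt(2)*v^3 - 14*v^2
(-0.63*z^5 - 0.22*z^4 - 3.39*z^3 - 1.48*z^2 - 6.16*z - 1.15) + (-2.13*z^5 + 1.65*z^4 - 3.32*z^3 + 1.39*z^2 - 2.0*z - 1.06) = -2.76*z^5 + 1.43*z^4 - 6.71*z^3 - 0.0900000000000001*z^2 - 8.16*z - 2.21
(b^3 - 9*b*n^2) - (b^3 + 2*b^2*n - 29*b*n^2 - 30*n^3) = -2*b^2*n + 20*b*n^2 + 30*n^3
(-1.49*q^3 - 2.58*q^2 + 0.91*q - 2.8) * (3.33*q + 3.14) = -4.9617*q^4 - 13.27*q^3 - 5.0709*q^2 - 6.4666*q - 8.792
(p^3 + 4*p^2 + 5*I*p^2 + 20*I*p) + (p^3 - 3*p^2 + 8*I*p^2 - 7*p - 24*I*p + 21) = 2*p^3 + p^2 + 13*I*p^2 - 7*p - 4*I*p + 21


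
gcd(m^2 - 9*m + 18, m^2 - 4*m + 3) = m - 3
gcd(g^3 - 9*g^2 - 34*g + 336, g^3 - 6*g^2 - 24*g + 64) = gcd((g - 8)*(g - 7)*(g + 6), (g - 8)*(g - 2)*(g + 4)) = g - 8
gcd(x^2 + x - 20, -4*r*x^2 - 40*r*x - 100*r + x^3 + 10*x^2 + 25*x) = x + 5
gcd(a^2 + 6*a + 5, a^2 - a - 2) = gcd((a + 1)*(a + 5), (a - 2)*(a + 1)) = a + 1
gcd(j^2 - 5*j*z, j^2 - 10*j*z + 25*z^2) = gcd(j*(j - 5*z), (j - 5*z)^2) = -j + 5*z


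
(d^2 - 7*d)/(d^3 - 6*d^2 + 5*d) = (d - 7)/(d^2 - 6*d + 5)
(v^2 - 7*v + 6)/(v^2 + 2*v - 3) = (v - 6)/(v + 3)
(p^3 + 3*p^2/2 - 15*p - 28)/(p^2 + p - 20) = (p^2 + 11*p/2 + 7)/(p + 5)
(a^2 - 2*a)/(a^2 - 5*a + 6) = a/(a - 3)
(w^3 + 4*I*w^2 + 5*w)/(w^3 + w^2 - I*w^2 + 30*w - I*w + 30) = w*(w - I)/(w^2 + w*(1 - 6*I) - 6*I)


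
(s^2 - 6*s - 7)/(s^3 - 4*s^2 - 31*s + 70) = (s + 1)/(s^2 + 3*s - 10)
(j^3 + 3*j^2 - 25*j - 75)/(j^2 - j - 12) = (j^2 - 25)/(j - 4)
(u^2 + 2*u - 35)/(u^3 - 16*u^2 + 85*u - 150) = (u + 7)/(u^2 - 11*u + 30)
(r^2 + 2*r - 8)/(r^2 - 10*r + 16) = (r + 4)/(r - 8)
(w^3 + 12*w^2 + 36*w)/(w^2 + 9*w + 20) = w*(w^2 + 12*w + 36)/(w^2 + 9*w + 20)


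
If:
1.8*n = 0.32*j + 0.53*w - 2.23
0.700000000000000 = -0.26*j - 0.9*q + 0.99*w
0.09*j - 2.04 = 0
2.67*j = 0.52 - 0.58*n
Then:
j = 22.67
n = -103.45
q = -404.22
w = -360.81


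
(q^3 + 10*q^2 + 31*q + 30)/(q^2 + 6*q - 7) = (q^3 + 10*q^2 + 31*q + 30)/(q^2 + 6*q - 7)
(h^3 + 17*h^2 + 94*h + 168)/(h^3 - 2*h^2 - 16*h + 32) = (h^2 + 13*h + 42)/(h^2 - 6*h + 8)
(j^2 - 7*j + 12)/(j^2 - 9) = (j - 4)/(j + 3)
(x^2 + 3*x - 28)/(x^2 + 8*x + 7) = (x - 4)/(x + 1)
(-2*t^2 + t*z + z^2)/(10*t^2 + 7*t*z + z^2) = (-t + z)/(5*t + z)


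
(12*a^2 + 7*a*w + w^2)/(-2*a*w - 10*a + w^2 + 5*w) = (12*a^2 + 7*a*w + w^2)/(-2*a*w - 10*a + w^2 + 5*w)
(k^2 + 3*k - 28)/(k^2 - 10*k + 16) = (k^2 + 3*k - 28)/(k^2 - 10*k + 16)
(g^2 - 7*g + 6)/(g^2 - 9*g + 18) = (g - 1)/(g - 3)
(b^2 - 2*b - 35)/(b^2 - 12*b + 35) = (b + 5)/(b - 5)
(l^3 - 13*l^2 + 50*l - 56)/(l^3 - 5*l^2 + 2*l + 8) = (l - 7)/(l + 1)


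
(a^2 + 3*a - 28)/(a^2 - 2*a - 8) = (a + 7)/(a + 2)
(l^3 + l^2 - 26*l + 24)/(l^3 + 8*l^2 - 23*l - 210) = (l^2 - 5*l + 4)/(l^2 + 2*l - 35)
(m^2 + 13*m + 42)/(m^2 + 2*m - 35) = (m + 6)/(m - 5)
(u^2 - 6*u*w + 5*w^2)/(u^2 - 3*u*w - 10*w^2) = (u - w)/(u + 2*w)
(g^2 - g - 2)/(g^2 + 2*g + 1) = (g - 2)/(g + 1)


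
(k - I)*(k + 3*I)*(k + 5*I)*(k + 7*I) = k^4 + 14*I*k^3 - 56*k^2 - 34*I*k - 105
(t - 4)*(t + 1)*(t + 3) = t^3 - 13*t - 12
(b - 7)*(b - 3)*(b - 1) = b^3 - 11*b^2 + 31*b - 21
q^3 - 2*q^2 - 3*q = q*(q - 3)*(q + 1)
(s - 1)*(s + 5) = s^2 + 4*s - 5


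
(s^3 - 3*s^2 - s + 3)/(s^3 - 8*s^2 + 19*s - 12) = (s + 1)/(s - 4)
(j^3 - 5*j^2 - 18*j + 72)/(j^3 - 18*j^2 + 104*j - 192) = (j^2 + j - 12)/(j^2 - 12*j + 32)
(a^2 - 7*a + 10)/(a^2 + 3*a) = (a^2 - 7*a + 10)/(a*(a + 3))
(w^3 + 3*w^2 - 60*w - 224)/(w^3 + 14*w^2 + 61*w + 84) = (w - 8)/(w + 3)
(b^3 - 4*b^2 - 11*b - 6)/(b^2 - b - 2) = (b^2 - 5*b - 6)/(b - 2)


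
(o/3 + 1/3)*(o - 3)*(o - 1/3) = o^3/3 - 7*o^2/9 - 7*o/9 + 1/3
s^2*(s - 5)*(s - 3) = s^4 - 8*s^3 + 15*s^2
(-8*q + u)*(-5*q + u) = 40*q^2 - 13*q*u + u^2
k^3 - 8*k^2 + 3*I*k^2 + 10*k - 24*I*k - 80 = (k - 8)*(k - 2*I)*(k + 5*I)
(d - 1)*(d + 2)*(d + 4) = d^3 + 5*d^2 + 2*d - 8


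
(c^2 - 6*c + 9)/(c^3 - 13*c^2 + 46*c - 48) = (c - 3)/(c^2 - 10*c + 16)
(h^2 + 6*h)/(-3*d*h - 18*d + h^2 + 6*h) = -h/(3*d - h)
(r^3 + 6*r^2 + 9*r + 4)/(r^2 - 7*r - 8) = (r^2 + 5*r + 4)/(r - 8)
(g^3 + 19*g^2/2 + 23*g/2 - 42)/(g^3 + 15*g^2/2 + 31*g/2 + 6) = (2*g^2 + 11*g - 21)/(2*g^2 + 7*g + 3)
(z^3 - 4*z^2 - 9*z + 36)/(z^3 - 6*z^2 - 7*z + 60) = (z - 3)/(z - 5)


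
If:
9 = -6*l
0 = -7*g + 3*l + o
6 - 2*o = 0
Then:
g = -3/14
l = -3/2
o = 3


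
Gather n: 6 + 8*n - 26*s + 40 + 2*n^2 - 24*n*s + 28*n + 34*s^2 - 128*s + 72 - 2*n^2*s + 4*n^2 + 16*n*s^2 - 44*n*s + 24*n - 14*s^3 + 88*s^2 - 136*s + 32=n^2*(6 - 2*s) + n*(16*s^2 - 68*s + 60) - 14*s^3 + 122*s^2 - 290*s + 150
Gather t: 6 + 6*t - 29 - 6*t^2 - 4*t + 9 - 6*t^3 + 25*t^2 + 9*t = -6*t^3 + 19*t^2 + 11*t - 14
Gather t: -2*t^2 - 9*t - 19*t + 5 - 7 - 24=-2*t^2 - 28*t - 26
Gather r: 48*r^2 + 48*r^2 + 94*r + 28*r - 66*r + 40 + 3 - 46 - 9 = 96*r^2 + 56*r - 12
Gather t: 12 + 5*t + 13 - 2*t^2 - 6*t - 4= -2*t^2 - t + 21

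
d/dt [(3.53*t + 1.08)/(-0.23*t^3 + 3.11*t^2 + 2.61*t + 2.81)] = (1.6238*t^3 - 10.2331*t^2 - 6.7176*t + 7.1005)/(0.0529*t^6 - 1.4306*t^5 + 8.4715*t^4 + 14.9416*t^3 + 24.2903*t^2 + 14.6682*t + 7.8961)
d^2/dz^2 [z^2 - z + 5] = 2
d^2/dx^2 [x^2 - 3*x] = 2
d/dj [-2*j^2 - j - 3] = -4*j - 1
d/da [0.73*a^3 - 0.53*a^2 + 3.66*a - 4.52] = 2.19*a^2 - 1.06*a + 3.66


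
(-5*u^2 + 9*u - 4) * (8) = -40*u^2 + 72*u - 32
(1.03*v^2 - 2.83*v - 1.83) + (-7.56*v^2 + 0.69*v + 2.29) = -6.53*v^2 - 2.14*v + 0.46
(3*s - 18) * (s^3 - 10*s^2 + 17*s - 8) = 3*s^4 - 48*s^3 + 231*s^2 - 330*s + 144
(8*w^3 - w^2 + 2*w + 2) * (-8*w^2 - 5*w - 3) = -64*w^5 - 32*w^4 - 35*w^3 - 23*w^2 - 16*w - 6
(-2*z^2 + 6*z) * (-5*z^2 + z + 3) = 10*z^4 - 32*z^3 + 18*z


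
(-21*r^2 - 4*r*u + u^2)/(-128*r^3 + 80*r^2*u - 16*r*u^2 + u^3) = (21*r^2 + 4*r*u - u^2)/(128*r^3 - 80*r^2*u + 16*r*u^2 - u^3)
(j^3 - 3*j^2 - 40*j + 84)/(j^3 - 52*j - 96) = (j^2 - 9*j + 14)/(j^2 - 6*j - 16)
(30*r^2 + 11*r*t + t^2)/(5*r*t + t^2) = (6*r + t)/t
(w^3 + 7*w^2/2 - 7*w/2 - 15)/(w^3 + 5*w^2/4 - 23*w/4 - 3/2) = 2*(2*w + 5)/(4*w + 1)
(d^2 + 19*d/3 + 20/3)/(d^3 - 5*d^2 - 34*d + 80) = (d + 4/3)/(d^2 - 10*d + 16)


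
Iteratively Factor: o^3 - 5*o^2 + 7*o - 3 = (o - 1)*(o^2 - 4*o + 3) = (o - 1)^2*(o - 3)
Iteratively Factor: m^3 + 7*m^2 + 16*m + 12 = (m + 2)*(m^2 + 5*m + 6) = (m + 2)*(m + 3)*(m + 2)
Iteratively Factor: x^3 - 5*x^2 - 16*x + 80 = (x - 4)*(x^2 - x - 20) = (x - 5)*(x - 4)*(x + 4)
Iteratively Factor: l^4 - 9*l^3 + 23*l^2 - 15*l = (l - 3)*(l^3 - 6*l^2 + 5*l) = (l - 3)*(l - 1)*(l^2 - 5*l) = l*(l - 3)*(l - 1)*(l - 5)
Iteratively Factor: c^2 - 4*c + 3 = (c - 3)*(c - 1)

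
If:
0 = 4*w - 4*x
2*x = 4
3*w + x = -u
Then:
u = -8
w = 2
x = 2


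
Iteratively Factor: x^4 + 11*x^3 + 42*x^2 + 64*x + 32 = (x + 4)*(x^3 + 7*x^2 + 14*x + 8) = (x + 2)*(x + 4)*(x^2 + 5*x + 4) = (x + 1)*(x + 2)*(x + 4)*(x + 4)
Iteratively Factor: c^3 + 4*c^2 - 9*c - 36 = (c + 3)*(c^2 + c - 12) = (c - 3)*(c + 3)*(c + 4)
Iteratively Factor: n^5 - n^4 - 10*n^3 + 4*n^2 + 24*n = (n - 2)*(n^4 + n^3 - 8*n^2 - 12*n) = n*(n - 2)*(n^3 + n^2 - 8*n - 12) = n*(n - 2)*(n + 2)*(n^2 - n - 6) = n*(n - 3)*(n - 2)*(n + 2)*(n + 2)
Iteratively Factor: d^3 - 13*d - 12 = (d + 1)*(d^2 - d - 12) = (d - 4)*(d + 1)*(d + 3)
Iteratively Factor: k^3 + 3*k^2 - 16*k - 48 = (k - 4)*(k^2 + 7*k + 12) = (k - 4)*(k + 4)*(k + 3)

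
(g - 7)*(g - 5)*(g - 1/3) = g^3 - 37*g^2/3 + 39*g - 35/3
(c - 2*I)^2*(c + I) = c^3 - 3*I*c^2 - 4*I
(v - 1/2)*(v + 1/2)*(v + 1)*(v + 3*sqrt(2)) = v^4 + v^3 + 3*sqrt(2)*v^3 - v^2/4 + 3*sqrt(2)*v^2 - 3*sqrt(2)*v/4 - v/4 - 3*sqrt(2)/4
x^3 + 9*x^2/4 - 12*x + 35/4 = (x - 7/4)*(x - 1)*(x + 5)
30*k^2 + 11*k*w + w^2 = (5*k + w)*(6*k + w)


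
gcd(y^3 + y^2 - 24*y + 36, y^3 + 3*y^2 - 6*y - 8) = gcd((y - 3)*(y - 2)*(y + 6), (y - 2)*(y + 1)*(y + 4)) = y - 2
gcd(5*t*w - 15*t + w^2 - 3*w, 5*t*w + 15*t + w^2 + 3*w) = 5*t + w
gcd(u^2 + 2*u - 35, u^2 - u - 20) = u - 5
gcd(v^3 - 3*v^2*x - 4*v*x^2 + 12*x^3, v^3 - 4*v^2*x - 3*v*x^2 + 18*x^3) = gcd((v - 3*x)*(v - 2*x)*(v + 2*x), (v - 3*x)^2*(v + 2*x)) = -v^2 + v*x + 6*x^2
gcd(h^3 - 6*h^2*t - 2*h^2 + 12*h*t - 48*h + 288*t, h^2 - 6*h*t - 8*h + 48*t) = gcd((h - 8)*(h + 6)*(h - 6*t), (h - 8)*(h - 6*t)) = -h^2 + 6*h*t + 8*h - 48*t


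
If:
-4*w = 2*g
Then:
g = -2*w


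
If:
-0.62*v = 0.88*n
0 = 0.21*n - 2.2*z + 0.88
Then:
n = 10.4761904761905*z - 4.19047619047619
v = 5.94777265745008 - 14.8694316436252*z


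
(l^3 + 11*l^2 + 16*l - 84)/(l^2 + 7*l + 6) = (l^2 + 5*l - 14)/(l + 1)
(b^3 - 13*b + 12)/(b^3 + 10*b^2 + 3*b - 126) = (b^2 + 3*b - 4)/(b^2 + 13*b + 42)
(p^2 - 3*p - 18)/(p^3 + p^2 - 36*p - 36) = (p + 3)/(p^2 + 7*p + 6)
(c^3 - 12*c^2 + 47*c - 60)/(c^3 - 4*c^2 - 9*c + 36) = (c - 5)/(c + 3)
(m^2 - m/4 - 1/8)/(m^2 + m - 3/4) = (4*m + 1)/(2*(2*m + 3))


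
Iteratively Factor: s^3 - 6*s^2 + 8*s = (s - 4)*(s^2 - 2*s) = (s - 4)*(s - 2)*(s)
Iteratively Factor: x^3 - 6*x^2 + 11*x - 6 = (x - 2)*(x^2 - 4*x + 3) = (x - 3)*(x - 2)*(x - 1)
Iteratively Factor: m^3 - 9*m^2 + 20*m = (m - 4)*(m^2 - 5*m) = m*(m - 4)*(m - 5)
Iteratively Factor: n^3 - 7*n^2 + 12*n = (n)*(n^2 - 7*n + 12) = n*(n - 3)*(n - 4)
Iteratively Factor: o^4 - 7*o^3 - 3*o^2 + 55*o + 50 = (o + 1)*(o^3 - 8*o^2 + 5*o + 50) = (o - 5)*(o + 1)*(o^2 - 3*o - 10) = (o - 5)*(o + 1)*(o + 2)*(o - 5)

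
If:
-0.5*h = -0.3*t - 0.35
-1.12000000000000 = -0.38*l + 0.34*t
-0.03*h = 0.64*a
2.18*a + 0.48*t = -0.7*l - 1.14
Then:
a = 0.05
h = -1.10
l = 0.27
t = -3.00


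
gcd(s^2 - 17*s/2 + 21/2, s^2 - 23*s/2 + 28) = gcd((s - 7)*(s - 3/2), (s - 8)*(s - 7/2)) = 1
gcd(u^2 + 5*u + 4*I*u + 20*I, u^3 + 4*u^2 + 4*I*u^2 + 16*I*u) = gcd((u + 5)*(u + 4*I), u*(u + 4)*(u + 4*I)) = u + 4*I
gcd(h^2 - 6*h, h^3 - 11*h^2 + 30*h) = h^2 - 6*h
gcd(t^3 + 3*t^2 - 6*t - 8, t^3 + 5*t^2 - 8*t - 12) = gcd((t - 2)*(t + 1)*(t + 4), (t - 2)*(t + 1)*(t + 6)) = t^2 - t - 2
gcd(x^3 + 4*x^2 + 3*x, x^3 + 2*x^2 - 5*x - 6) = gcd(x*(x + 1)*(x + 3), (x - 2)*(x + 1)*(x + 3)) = x^2 + 4*x + 3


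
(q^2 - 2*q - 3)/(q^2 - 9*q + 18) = (q + 1)/(q - 6)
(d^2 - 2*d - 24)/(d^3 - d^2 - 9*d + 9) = (d^2 - 2*d - 24)/(d^3 - d^2 - 9*d + 9)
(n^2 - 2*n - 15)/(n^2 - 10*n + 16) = (n^2 - 2*n - 15)/(n^2 - 10*n + 16)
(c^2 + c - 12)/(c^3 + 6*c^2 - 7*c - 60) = 1/(c + 5)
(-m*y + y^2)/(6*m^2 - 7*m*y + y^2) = y/(-6*m + y)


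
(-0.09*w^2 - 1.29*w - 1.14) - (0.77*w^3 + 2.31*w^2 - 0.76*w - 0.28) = -0.77*w^3 - 2.4*w^2 - 0.53*w - 0.86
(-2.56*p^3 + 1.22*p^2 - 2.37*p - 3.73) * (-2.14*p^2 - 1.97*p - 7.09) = 5.4784*p^5 + 2.4324*p^4 + 20.8188*p^3 + 4.0013*p^2 + 24.1514*p + 26.4457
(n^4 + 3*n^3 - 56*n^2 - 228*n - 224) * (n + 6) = n^5 + 9*n^4 - 38*n^3 - 564*n^2 - 1592*n - 1344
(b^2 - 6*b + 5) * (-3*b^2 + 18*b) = -3*b^4 + 36*b^3 - 123*b^2 + 90*b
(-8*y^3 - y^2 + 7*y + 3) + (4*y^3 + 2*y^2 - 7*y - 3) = -4*y^3 + y^2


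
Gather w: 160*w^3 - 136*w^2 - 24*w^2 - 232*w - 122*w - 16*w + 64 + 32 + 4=160*w^3 - 160*w^2 - 370*w + 100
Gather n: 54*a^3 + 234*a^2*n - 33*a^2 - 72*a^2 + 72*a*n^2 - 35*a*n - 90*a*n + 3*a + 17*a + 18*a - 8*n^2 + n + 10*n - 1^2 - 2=54*a^3 - 105*a^2 + 38*a + n^2*(72*a - 8) + n*(234*a^2 - 125*a + 11) - 3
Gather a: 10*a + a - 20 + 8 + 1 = 11*a - 11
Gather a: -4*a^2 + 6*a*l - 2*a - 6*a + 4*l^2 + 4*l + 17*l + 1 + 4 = -4*a^2 + a*(6*l - 8) + 4*l^2 + 21*l + 5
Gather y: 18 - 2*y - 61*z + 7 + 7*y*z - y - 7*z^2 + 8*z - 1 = y*(7*z - 3) - 7*z^2 - 53*z + 24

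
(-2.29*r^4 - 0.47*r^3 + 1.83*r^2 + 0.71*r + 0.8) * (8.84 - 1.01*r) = 2.3129*r^5 - 19.7689*r^4 - 6.0031*r^3 + 15.4601*r^2 + 5.4684*r + 7.072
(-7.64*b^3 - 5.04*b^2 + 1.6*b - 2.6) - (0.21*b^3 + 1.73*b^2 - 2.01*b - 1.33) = -7.85*b^3 - 6.77*b^2 + 3.61*b - 1.27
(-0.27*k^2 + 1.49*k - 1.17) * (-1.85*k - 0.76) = 0.4995*k^3 - 2.5513*k^2 + 1.0321*k + 0.8892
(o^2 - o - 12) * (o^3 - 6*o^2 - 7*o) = o^5 - 7*o^4 - 13*o^3 + 79*o^2 + 84*o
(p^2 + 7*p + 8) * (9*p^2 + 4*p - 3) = 9*p^4 + 67*p^3 + 97*p^2 + 11*p - 24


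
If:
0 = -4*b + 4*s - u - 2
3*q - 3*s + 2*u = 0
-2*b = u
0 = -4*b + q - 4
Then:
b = -21/13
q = -32/13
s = -4/13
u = 42/13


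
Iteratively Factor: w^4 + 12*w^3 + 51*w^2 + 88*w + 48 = (w + 4)*(w^3 + 8*w^2 + 19*w + 12) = (w + 1)*(w + 4)*(w^2 + 7*w + 12) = (w + 1)*(w + 4)^2*(w + 3)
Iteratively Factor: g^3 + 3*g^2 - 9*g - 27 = (g + 3)*(g^2 - 9) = (g + 3)^2*(g - 3)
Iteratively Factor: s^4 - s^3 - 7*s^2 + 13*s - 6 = (s + 3)*(s^3 - 4*s^2 + 5*s - 2) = (s - 1)*(s + 3)*(s^2 - 3*s + 2) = (s - 2)*(s - 1)*(s + 3)*(s - 1)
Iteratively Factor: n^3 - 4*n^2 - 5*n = (n)*(n^2 - 4*n - 5) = n*(n + 1)*(n - 5)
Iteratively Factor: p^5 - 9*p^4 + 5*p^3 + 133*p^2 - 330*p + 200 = (p - 5)*(p^4 - 4*p^3 - 15*p^2 + 58*p - 40) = (p - 5)*(p - 1)*(p^3 - 3*p^2 - 18*p + 40) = (p - 5)^2*(p - 1)*(p^2 + 2*p - 8) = (p - 5)^2*(p - 1)*(p + 4)*(p - 2)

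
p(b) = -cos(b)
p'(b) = sin(b)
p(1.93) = 0.35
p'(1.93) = 0.94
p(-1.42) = -0.15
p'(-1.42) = -0.99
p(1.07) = -0.48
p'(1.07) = 0.88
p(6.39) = -0.99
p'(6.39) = 0.11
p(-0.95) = -0.58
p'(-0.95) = -0.81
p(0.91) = -0.61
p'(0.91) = 0.79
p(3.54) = 0.92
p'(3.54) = -0.39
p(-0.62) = -0.81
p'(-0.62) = -0.58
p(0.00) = -1.00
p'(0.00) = 0.00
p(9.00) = 0.91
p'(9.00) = 0.41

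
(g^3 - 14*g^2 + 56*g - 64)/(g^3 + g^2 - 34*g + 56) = (g - 8)/(g + 7)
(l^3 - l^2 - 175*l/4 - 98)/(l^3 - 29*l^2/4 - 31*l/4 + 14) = (4*l^2 + 28*l + 49)/(4*l^2 + 3*l - 7)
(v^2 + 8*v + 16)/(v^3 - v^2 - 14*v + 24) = (v + 4)/(v^2 - 5*v + 6)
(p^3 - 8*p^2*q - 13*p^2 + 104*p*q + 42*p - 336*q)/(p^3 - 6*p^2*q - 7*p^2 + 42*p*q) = (p^2 - 8*p*q - 6*p + 48*q)/(p*(p - 6*q))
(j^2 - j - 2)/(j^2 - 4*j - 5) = (j - 2)/(j - 5)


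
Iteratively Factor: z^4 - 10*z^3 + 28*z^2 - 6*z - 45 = (z - 3)*(z^3 - 7*z^2 + 7*z + 15) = (z - 3)*(z + 1)*(z^2 - 8*z + 15) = (z - 3)^2*(z + 1)*(z - 5)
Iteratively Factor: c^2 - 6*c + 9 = (c - 3)*(c - 3)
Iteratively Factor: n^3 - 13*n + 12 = (n - 3)*(n^2 + 3*n - 4) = (n - 3)*(n + 4)*(n - 1)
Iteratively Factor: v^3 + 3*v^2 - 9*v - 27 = (v - 3)*(v^2 + 6*v + 9) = (v - 3)*(v + 3)*(v + 3)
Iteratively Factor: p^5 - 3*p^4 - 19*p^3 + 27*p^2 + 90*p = (p)*(p^4 - 3*p^3 - 19*p^2 + 27*p + 90) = p*(p + 2)*(p^3 - 5*p^2 - 9*p + 45) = p*(p - 3)*(p + 2)*(p^2 - 2*p - 15) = p*(p - 5)*(p - 3)*(p + 2)*(p + 3)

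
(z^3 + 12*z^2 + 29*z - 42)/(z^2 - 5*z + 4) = (z^2 + 13*z + 42)/(z - 4)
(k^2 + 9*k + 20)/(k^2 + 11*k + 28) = (k + 5)/(k + 7)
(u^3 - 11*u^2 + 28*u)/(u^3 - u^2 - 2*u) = (-u^2 + 11*u - 28)/(-u^2 + u + 2)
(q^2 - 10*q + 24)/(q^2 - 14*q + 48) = (q - 4)/(q - 8)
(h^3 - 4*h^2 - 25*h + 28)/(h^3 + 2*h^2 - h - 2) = (h^2 - 3*h - 28)/(h^2 + 3*h + 2)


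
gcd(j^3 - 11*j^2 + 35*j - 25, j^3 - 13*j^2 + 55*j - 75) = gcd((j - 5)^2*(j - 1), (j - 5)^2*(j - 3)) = j^2 - 10*j + 25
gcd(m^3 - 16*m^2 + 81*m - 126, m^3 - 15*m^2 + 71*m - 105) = m^2 - 10*m + 21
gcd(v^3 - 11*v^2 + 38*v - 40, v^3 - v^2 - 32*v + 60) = v^2 - 7*v + 10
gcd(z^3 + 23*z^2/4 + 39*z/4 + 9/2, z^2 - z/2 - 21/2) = z + 3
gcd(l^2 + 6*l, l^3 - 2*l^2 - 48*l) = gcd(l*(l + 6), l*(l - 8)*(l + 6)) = l^2 + 6*l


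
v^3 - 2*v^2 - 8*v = v*(v - 4)*(v + 2)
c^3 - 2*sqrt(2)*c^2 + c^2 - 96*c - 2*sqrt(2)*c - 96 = (c + 1)*(c - 8*sqrt(2))*(c + 6*sqrt(2))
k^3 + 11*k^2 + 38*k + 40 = (k + 2)*(k + 4)*(k + 5)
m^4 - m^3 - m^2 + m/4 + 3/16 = (m - 3/2)*(m - 1/2)*(m + 1/2)^2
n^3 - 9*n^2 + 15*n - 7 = (n - 7)*(n - 1)^2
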